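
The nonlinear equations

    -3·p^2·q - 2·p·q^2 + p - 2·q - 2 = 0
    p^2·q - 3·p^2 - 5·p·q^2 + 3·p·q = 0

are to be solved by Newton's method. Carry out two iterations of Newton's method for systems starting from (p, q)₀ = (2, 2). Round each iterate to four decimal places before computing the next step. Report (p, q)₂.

At (2, 2): F = (-44.0000, -32.0000).
Jacobian J = [[-6·p·q - 2·q^2 + 1, -3·p^2 - 4·p·q - 2], [2·p·q - 6·p - 5·q^2 + 3·q, p^2 - 10·p·q + 3·p]].
At the point, J = [[-31.0000, -30.0000], [-18.0000, -30.0000]] (det J = 390.0000).
Solving J·Δ = −F gives Δ = (-0.9231, -0.5128).
Then the next iterate is (p, q)₁ = (1.0769, 1.4872).
Round to (1.0769, 1.4872) and repeat: F = (-13.835375, -8.858960), J = [[-13.032922, -11.885404], [-9.855488, -11.625243]].
Δ = (-1.6159, 0.6079), so (p, q)₂ = (-0.5390, 2.0951).

(-0.5390, 2.0951)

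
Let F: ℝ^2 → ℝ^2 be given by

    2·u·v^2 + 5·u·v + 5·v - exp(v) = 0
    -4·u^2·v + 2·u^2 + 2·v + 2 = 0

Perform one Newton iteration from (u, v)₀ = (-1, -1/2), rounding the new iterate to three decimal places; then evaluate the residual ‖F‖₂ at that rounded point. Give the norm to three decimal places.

3.472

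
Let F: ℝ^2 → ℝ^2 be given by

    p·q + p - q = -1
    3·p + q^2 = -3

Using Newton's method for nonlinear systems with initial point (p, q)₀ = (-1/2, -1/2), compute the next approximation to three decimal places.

At (-1/2, -1/2): F = (1.250, 1.750).
Jacobian J = [[q + 1, p - 1], [3, 2·q]].
At the point, J = [[0.500, -1.500], [3.000, -1.000]] (det J = 4.000).
Solving J·Δ = −F gives Δ = (-0.344, 0.719).
Then the next iterate is (p, q)₁ = (-0.844, 0.219).

(-0.844, 0.219)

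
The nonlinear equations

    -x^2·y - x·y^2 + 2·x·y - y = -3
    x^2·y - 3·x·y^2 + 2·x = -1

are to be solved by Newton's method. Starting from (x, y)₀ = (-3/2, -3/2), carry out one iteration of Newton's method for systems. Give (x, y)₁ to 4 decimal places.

(-0.3213, -1.1040)

At (-3/2, -3/2): F = (15.7500, 4.7500).
Jacobian J = [[-2·x·y - y^2 + 2·y, -x^2 - 2·x·y + 2·x - 1], [2·x·y - 3·y^2 + 2, x^2 - 6·x·y]].
At the point, J = [[-9.7500, -10.7500], [-0.2500, -11.2500]] (det J = 107.0000).
Solving J·Δ = −F gives Δ = (1.1787, 0.3960).
Then the next iterate is (x, y)₁ = (-0.3213, -1.1040).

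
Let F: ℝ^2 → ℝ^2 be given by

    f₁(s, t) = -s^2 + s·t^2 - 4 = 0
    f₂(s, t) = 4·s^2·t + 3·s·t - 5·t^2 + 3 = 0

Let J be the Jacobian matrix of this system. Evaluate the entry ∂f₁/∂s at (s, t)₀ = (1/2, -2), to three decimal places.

3.000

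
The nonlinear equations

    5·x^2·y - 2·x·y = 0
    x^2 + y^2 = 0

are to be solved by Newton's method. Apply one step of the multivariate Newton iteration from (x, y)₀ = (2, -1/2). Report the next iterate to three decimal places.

(0.909, -0.614)

At (2, -1/2): F = (-8.000, 4.250).
Jacobian J = [[10·x·y - 2·y, 5·x^2 - 2·x], [2·x, 2·y]].
At the point, J = [[-9.000, 16.000], [4.000, -1.000]] (det J = -55.000).
Solving J·Δ = −F gives Δ = (-1.091, -0.114).
Then the next iterate is (x, y)₁ = (0.909, -0.614).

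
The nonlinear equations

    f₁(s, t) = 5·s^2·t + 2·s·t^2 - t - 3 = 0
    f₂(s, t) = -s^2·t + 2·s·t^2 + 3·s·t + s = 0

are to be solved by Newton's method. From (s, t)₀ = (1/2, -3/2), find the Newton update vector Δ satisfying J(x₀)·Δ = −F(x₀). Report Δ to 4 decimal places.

(-0.3608, -0.0155)

At (1/2, -3/2): F = (-1.1250, 0.8750).
Jacobian J = [[10·s·t + 2·t^2, 5·s^2 + 4·s·t - 1], [-2·s·t + 2·t^2 + 3·t + 1, -s^2 + 4·s·t + 3·s]].
At the point, J = [[-3.0000, -2.7500], [2.5000, -1.7500]] (det J = 12.1250).
Solving J·Δ = −F gives Δ = (-0.3608, -0.0155).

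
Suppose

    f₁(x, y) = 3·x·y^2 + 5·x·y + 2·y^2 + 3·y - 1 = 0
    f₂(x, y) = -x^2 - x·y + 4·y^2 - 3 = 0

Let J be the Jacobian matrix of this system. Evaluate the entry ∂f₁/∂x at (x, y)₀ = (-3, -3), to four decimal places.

12.0000

∂f₁/∂x = 3·y^2 + 5·y.
At (-3, -3) this is 12.0000.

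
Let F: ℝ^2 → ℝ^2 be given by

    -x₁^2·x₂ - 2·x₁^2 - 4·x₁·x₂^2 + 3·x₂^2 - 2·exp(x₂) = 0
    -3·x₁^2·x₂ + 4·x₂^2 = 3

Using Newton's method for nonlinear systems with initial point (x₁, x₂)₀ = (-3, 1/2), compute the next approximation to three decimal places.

(-1.415, 0.446)

At (-3, 1/2): F = (-22.04744, -15.500).
Jacobian J = [[-2·x₁·x₂ - 4·x₁ - 4·x₂^2, -x₁^2 - 8·x₁·x₂ + 6·x₂ - 2·exp(x₂)], [-6·x₁·x₂, -3·x₁^2 + 8·x₂]].
At the point, J = [[14.000, 2.70256], [9.000, -23.000]] (det J = -346.32302).
Solving J·Δ = −F gives Δ = (1.585, -0.054).
Then the next iterate is (x₁, x₂)₁ = (-1.415, 0.446).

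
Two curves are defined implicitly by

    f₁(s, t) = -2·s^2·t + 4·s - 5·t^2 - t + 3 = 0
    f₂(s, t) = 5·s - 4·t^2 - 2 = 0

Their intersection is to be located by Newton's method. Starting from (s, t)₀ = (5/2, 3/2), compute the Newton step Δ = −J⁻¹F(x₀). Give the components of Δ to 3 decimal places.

At (5/2, 3/2): F = (-18.500, 1.500).
Jacobian J = [[-4·s·t + 4, -2·s^2 - 10·t - 1], [5, -8·t]].
At the point, J = [[-11.000, -28.500], [5.000, -12.000]] (det J = 274.500).
Solving J·Δ = −F gives Δ = (-0.964, -0.277).

(-0.964, -0.277)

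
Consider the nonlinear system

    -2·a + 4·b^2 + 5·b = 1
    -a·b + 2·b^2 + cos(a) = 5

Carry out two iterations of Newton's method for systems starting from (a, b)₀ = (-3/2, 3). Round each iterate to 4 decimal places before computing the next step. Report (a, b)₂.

(0.5053, 0.3784)

At (-3/2, 3): F = (53.0000, 17.570737).
Jacobian J = [[-2, 8·b + 5], [-b - sin(a), -a + 4·b]].
At the point, J = [[-2.0000, 29.0000], [-2.002505, 13.5000]] (det J = 31.072645).
Solving J·Δ = −F gives Δ = (-6.6280, -2.2847).
Then the next iterate is (a, b)₁ = (-8.1280, 0.7153).
Round to (-8.1280, 0.7153) and repeat: F = (20.879116, 1.566665), J = [[-2.0000, 10.7224], [0.247391, 10.9892]].
Δ = (8.6333, -0.3369), so (a, b)₂ = (0.5053, 0.3784).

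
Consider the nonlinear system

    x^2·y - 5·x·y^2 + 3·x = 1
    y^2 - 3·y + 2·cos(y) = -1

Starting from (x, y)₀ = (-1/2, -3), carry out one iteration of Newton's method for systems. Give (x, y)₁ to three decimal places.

(-0.745, -1.048)

At (-1/2, -3): F = (19.250, 17.02002).
Jacobian J = [[2·x·y - 5·y^2 + 3, x^2 - 10·x·y], [0, 2·y - 2·sin(y) - 3]].
At the point, J = [[-39.000, -14.750], [0.000, -8.71776]] (det J = 339.99264).
Solving J·Δ = −F gives Δ = (-0.245, 1.952).
Then the next iterate is (x, y)₁ = (-0.745, -1.048).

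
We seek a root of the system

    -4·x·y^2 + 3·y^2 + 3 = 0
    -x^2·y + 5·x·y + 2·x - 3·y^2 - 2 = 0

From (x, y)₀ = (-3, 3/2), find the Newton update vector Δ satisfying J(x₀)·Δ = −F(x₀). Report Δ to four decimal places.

(2.0000, -0.4167)

At (-3, 3/2): F = (36.7500, -50.7500).
Jacobian J = [[-4·y^2, -8·x·y + 6·y], [-2·x·y + 5·y + 2, -x^2 + 5·x - 6·y]].
At the point, J = [[-9.0000, 45.0000], [18.5000, -33.0000]] (det J = -535.5000).
Solving J·Δ = −F gives Δ = (2.0000, -0.4167).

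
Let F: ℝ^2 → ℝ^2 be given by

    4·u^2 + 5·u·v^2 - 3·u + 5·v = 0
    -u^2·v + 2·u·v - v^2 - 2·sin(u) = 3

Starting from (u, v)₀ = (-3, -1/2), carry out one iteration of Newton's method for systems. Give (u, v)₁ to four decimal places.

(-1.4207, -0.4041)

At (-3, -1/2): F = (38.7500, 4.532240).
Jacobian J = [[8·u + 5·v^2 - 3, 10·u·v + 5], [-2·u·v + 2·v - 2·cos(u), -u^2 + 2·u - 2·v]].
At the point, J = [[-25.7500, 20.0000], [-2.020015, -14.0000]] (det J = 400.900300).
Solving J·Δ = −F gives Δ = (1.5793, 0.0959).
Then the next iterate is (u, v)₁ = (-1.4207, -0.4041).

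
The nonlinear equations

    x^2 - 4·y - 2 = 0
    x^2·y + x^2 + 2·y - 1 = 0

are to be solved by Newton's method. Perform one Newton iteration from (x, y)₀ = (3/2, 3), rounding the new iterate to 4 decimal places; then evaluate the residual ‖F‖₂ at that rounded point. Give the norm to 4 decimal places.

0.9119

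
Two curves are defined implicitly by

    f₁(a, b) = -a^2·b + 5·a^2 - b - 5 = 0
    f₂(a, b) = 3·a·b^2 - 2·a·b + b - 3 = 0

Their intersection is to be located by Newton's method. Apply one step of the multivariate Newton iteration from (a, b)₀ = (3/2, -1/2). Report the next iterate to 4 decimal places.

(0.9680, -0.7778)

At (3/2, -1/2): F = (7.8750, -0.8750).
Jacobian J = [[-2·a·b + 10·a, -a^2 - 1], [3·b^2 - 2·b, 6·a·b - 2·a + 1]].
At the point, J = [[16.5000, -3.2500], [1.7500, -6.5000]] (det J = -101.5625).
Solving J·Δ = −F gives Δ = (-0.5320, -0.2778).
Then the next iterate is (a, b)₁ = (0.9680, -0.7778).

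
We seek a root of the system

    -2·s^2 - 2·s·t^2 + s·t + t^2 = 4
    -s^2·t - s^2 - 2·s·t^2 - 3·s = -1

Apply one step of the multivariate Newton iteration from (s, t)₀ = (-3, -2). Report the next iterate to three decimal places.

(-1.420, -1.511)

At (-3, -2): F = (12.000, 43.000).
Jacobian J = [[-4·s - 2·t^2 + t, -4·s·t + s + 2·t], [-2·s·t - 2·s - 2·t^2 - 3, -s^2 - 4·s·t]].
At the point, J = [[2.000, -31.000], [-17.000, -33.000]] (det J = -593.000).
Solving J·Δ = −F gives Δ = (1.580, 0.489).
Then the next iterate is (s, t)₁ = (-1.420, -1.511).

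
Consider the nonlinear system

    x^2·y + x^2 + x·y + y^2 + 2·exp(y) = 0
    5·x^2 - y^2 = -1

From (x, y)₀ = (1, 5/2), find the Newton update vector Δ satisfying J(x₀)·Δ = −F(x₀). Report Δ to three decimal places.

(-0.485, -1.020)

At (1, 5/2): F = (36.61499, -0.250).
Jacobian J = [[2·x·y + 2·x + y, x^2 + x + 2·y + 2·exp(y)], [10·x, -2·y]].
At the point, J = [[9.500, 31.36499], [10.000, -5.000]] (det J = -361.14988).
Solving J·Δ = −F gives Δ = (-0.485, -1.020).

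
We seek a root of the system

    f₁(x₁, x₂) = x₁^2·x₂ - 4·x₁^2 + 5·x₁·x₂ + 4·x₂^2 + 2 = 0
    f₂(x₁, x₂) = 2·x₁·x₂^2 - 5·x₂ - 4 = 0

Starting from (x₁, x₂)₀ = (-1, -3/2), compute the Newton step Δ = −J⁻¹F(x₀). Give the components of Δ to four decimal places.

(0.0397, 0.8212)

At (-1, -3/2): F = (13.0000, -1.0000).
Jacobian J = [[2·x₁·x₂ - 8·x₁ + 5·x₂, x₁^2 + 5·x₁ + 8·x₂], [2·x₂^2, 4·x₁·x₂ - 5]].
At the point, J = [[3.5000, -16.0000], [4.5000, 1.0000]] (det J = 75.5000).
Solving J·Δ = −F gives Δ = (0.0397, 0.8212).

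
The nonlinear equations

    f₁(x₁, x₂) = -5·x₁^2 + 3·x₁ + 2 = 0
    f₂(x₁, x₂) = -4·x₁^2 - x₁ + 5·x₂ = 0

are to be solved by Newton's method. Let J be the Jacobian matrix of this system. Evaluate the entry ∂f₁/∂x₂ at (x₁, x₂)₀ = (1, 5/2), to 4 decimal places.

0.0000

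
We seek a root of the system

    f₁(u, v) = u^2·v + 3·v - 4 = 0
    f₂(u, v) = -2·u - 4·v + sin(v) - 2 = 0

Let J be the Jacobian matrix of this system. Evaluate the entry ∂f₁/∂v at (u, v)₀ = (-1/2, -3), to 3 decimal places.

∂f₁/∂v = u^2 + 3.
At (-1/2, -3) this is 3.250.

3.250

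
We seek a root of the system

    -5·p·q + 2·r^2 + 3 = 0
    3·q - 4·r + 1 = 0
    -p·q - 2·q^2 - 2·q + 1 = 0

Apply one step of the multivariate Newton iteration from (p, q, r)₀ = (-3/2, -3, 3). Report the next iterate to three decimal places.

(2.171, -2.610, -1.707)

At (-3/2, -3, 3): F = (-1.500, -20.000, -15.500).
Jacobian J = [[-5·q, -5·p, 4·r], [0, 3, -4], [-q, -p - 4·q - 2, 0]].
At the point, J = [[15.000, 7.500, 12.000], [0.000, 3.000, -4.000], [3.000, 11.500, 0.000]] (det J = 492.000).
Solving J·Δ = −F gives Δ = (3.671, 0.390, -4.707).
Then the next iterate is (p, q, r)₁ = (2.171, -2.610, -1.707).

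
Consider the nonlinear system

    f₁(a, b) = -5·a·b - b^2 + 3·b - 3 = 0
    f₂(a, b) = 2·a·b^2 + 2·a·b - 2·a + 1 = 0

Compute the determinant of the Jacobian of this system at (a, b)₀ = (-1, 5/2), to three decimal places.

103.500

J = [[-5·b, -5·a - 2·b + 3], [2·b^2 + 2·b - 2, 4·a·b + 2·a]].
At the point, J = [[-12.500, 3.000], [15.500, -12.000]].
det J = 103.500.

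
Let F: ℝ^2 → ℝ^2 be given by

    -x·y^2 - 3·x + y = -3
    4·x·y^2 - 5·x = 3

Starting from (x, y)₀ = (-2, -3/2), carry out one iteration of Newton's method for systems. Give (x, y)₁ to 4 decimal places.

(0.1981, -1.4080)

At (-2, -3/2): F = (12.0000, -11.0000).
Jacobian J = [[-y^2 - 3, -2·x·y + 1], [4·y^2 - 5, 8·x·y]].
At the point, J = [[-5.2500, -5.0000], [4.0000, 24.0000]] (det J = -106.0000).
Solving J·Δ = −F gives Δ = (2.1981, 0.0920).
Then the next iterate is (x, y)₁ = (0.1981, -1.4080).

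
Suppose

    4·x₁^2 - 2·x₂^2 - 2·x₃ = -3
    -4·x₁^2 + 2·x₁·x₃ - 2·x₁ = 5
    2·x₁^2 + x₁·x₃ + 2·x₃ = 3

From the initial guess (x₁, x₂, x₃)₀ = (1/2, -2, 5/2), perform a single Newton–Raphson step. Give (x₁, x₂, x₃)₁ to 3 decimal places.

At (1/2, -2, 5/2): F = (-9.000, -4.500, 3.750).
Jacobian J = [[8·x₁, -4·x₂, -2], [-8·x₁ + 2·x₃ - 2, 0, 2·x₁], [4·x₁ + x₃, 0, x₁ + 2]].
At the point, J = [[4.000, 8.000, -2.000], [-1.000, 0.000, 1.000], [4.500, 0.000, 2.500]] (det J = 56.000).
Solving J·Δ = −F gives Δ = (-2.143, 2.786, 2.357).
Then the next iterate is (x₁, x₂, x₃)₁ = (-1.643, 0.786, 4.857).

(-1.643, 0.786, 4.857)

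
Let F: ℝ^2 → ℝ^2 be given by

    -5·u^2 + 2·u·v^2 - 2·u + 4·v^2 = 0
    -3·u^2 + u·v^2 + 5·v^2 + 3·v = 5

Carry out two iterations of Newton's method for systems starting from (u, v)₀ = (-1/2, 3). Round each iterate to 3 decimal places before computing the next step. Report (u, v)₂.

(-0.834, 1.086)

At (-1/2, 3): F = (26.750, 43.750).
Jacobian J = [[-10·u + 2·v^2 - 2, 4·u·v + 8·v], [-6·u + v^2, 2·u·v + 10·v + 3]].
At the point, J = [[21.000, 18.000], [12.000, 30.000]] (det J = 414.000).
Solving J·Δ = −F gives Δ = (-0.036, -1.444).
Then the next iterate is (u, v)₁ = (-0.536, 1.556).
Round to (-0.536, 1.556) and repeat: F = (6.72461, 9.61406), J = [[8.20227, 9.11194], [5.63714, 16.89197]].
Δ = (-0.298, -0.470), so (u, v)₂ = (-0.834, 1.086).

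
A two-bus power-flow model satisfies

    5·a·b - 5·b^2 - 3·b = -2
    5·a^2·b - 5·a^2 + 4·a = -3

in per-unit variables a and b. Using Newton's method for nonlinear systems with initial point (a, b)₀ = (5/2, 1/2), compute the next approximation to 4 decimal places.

At (5/2, 1/2): F = (5.5000, -2.6250).
Jacobian J = [[5·b, 5·a - 10·b - 3], [10·a·b - 10·a + 4, 5·a^2]].
At the point, J = [[2.5000, 4.5000], [-8.5000, 31.2500]] (det J = 116.3750).
Solving J·Δ = −F gives Δ = (-1.5784, -0.3453).
Then the next iterate is (a, b)₁ = (0.9216, 0.1547).

(0.9216, 0.1547)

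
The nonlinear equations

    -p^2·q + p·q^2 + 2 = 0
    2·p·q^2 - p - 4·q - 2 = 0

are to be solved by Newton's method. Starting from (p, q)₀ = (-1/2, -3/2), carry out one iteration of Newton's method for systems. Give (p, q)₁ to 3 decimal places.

(-1.293, -2.024)

At (-1/2, -3/2): F = (1.250, 2.250).
Jacobian J = [[-2·p·q + q^2, -p^2 + 2·p·q], [2·q^2 - 1, 4·p·q - 4]].
At the point, J = [[0.750, 1.250], [3.500, -1.000]] (det J = -5.125).
Solving J·Δ = −F gives Δ = (-0.793, -0.524).
Then the next iterate is (p, q)₁ = (-1.293, -2.024).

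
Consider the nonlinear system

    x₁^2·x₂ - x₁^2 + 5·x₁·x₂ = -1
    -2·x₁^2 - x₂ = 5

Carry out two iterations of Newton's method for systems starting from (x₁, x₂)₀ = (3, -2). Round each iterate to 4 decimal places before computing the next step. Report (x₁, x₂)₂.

(0.0605, -2.2822)

At (3, -2): F = (-56.0000, -21.0000).
Jacobian J = [[2·x₁·x₂ - 2·x₁ + 5·x₂, x₁^2 + 5·x₁], [-4·x₁, -1]].
At the point, J = [[-28.0000, 24.0000], [-12.0000, -1.0000]] (det J = 316.0000).
Solving J·Δ = −F gives Δ = (-1.7722, 0.2658).
Then the next iterate is (x₁, x₂)₁ = (1.2278, -1.7342).
Round to (1.2278, -1.7342) and repeat: F = (-13.768041, -6.280786), J = [[-15.385102, 7.646493], [-4.9112, -1.0000]].
Δ = (-1.1673, -0.5480), so (x₁, x₂)₂ = (0.0605, -2.2822).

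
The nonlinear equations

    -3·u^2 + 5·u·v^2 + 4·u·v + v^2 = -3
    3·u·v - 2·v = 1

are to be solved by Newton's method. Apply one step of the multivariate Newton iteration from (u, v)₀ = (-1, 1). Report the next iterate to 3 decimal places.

At (-1, 1): F = (-8.000, -6.000).
Jacobian J = [[-6·u + 5·v^2 + 4·v, 10·u·v + 4·u + 2·v], [3·v, 3·u - 2]].
At the point, J = [[15.000, -12.000], [3.000, -5.000]] (det J = -39.000).
Solving J·Δ = −F gives Δ = (-0.821, -1.692).
Then the next iterate is (u, v)₁ = (-1.821, -0.692).

(-1.821, -0.692)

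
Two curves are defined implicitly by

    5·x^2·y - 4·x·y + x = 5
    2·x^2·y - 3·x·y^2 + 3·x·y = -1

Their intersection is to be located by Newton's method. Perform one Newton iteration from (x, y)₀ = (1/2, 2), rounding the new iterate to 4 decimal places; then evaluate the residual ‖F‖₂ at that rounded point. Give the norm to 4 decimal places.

15.3598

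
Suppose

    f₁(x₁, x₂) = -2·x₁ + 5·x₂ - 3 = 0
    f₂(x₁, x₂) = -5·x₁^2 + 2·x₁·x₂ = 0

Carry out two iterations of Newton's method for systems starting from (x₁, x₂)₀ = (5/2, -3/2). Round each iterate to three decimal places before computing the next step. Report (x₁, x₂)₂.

At (5/2, -3/2): F = (-15.500, -38.750).
Jacobian J = [[-2, 5], [-10·x₁ + 2·x₂, 2·x₁]].
At the point, J = [[-2.000, 5.000], [-28.000, 5.000]] (det J = 130.000).
Solving J·Δ = −F gives Δ = (-0.894, 2.742).
Then the next iterate is (x₁, x₂)₁ = (1.606, 1.242).
Round to (1.606, 1.242) and repeat: F = (-0.002, -8.90688), J = [[-2.000, 5.000], [-13.576, 3.212]].
Δ = (-0.725, -0.289), so (x₁, x₂)₂ = (0.881, 0.953).

(0.881, 0.953)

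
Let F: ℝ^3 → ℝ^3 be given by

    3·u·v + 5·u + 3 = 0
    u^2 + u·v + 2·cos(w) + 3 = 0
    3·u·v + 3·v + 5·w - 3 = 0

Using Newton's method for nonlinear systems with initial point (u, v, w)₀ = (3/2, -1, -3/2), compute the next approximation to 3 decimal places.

(-1.884, -0.829, -0.186)

At (3/2, -1, -3/2): F = (6.000, 3.89147, -18.000).
Jacobian J = [[3·v + 5, 3·u, 0], [2·u + v, u, -2·sin(w)], [3·v, 3·u + 3, 5]].
At the point, J = [[2.000, 4.500, 0.000], [2.000, 1.500, 1.99499], [-3.000, 7.500, 5.000]] (det J = -86.85721).
Solving J·Δ = −F gives Δ = (-3.384, 0.171, 1.314).
Then the next iterate is (u, v, w)₁ = (-1.884, -0.829, -0.186).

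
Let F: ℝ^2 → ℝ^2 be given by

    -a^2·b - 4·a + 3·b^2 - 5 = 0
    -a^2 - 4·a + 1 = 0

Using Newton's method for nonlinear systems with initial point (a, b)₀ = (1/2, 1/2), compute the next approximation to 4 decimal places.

(0.2500, 2.4091)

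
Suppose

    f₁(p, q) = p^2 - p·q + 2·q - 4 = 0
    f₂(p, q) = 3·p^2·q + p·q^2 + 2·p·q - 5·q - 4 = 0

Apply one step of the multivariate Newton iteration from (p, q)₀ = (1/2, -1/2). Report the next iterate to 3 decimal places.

(9.500, -6.500)

At (1/2, -1/2): F = (-4.500, -2.250).
Jacobian J = [[2·p - q, -p + 2], [6·p·q + q^2 + 2·q, 3·p^2 + 2·p·q + 2·p - 5]].
At the point, J = [[1.500, 1.500], [-2.250, -3.750]] (det J = -2.250).
Solving J·Δ = −F gives Δ = (9.000, -6.000).
Then the next iterate is (p, q)₁ = (9.500, -6.500).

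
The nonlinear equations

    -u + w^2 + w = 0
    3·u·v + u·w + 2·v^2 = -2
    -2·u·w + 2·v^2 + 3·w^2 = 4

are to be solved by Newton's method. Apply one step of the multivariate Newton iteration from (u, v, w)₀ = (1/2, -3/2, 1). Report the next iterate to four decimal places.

(1.9595, -1.5811, 0.9865)

At (1/2, -3/2, 1): F = (1.5000, 4.7500, 2.5000).
Jacobian J = [[-1, 0, 2·w + 1], [3·v + w, 3·u + 4·v, u], [-2·w, 4·v, -2·u + 6·w]].
At the point, J = [[-1.0000, 0.0000, 3.0000], [-3.5000, -4.5000, 0.5000], [-2.0000, -6.0000, 5.0000]] (det J = 55.5000).
Solving J·Δ = −F gives Δ = (1.4595, -0.0811, -0.0135).
Then the next iterate is (u, v, w)₁ = (1.9595, -1.5811, 0.9865).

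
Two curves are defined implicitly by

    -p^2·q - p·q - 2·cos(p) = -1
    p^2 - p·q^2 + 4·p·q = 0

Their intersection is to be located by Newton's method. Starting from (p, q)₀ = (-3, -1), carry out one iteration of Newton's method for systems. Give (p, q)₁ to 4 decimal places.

(-2.3934, -0.0374)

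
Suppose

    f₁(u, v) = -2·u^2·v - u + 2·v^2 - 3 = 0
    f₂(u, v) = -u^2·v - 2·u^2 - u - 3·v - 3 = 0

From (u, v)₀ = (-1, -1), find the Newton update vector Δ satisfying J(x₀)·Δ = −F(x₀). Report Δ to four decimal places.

(0.3077, 0.0769)

At (-1, -1): F = (2.0000, 0.0000).
Jacobian J = [[-4·u·v - 1, -2·u^2 + 4·v], [-2·u·v - 4·u - 1, -u^2 - 3]].
At the point, J = [[-5.0000, -6.0000], [1.0000, -4.0000]] (det J = 26.0000).
Solving J·Δ = −F gives Δ = (0.3077, 0.0769).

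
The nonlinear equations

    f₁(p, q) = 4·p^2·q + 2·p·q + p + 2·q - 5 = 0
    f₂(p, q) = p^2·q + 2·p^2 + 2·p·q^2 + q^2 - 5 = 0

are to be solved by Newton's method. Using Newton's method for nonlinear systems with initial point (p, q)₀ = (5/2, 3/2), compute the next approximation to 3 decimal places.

(1.410, 1.237)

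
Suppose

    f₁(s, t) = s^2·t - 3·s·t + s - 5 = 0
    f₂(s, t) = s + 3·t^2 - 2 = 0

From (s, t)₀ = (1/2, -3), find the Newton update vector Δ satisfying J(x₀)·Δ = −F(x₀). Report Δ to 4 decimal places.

(0.3637, 1.4369)

At (1/2, -3): F = (-0.7500, 25.5000).
Jacobian J = [[2·s·t - 3·t + 1, s^2 - 3·s], [1, 6·t]].
At the point, J = [[7.0000, -1.2500], [1.0000, -18.0000]] (det J = -124.7500).
Solving J·Δ = −F gives Δ = (0.3637, 1.4369).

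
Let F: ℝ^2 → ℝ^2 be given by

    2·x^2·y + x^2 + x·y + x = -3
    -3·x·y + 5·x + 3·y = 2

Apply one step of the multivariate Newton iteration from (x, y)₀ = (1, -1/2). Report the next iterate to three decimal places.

At (1, -1/2): F = (3.500, 3.000).
Jacobian J = [[4·x·y + 2·x + y + 1, 2·x^2 + x], [-3·y + 5, -3·x + 3]].
At the point, J = [[0.500, 3.000], [6.500, 0.000]] (det J = -19.500).
Solving J·Δ = −F gives Δ = (-0.462, -1.090).
Then the next iterate is (x, y)₁ = (0.538, -1.590).

(0.538, -1.590)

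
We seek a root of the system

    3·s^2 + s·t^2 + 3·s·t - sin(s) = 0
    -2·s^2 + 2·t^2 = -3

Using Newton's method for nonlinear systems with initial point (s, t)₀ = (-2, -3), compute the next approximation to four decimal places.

At (-2, -3): F = (12.909297, 13.0000).
Jacobian J = [[6·s + t^2 + 3·t - cos(s), 2·s·t + 3·s], [-4·s, 4·t]].
At the point, J = [[-11.583853, 6.0000], [8.0000, -12.0000]] (det J = 91.006238).
Solving J·Δ = −F gives Δ = (2.5593, 2.7895).
Then the next iterate is (s, t)₁ = (0.5593, -0.2105).

(0.5593, -0.2105)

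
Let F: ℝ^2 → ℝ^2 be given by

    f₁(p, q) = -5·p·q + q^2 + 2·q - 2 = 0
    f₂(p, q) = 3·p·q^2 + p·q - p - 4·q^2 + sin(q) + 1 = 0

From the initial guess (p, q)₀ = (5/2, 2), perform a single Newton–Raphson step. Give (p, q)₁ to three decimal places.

(0.064, 2.824)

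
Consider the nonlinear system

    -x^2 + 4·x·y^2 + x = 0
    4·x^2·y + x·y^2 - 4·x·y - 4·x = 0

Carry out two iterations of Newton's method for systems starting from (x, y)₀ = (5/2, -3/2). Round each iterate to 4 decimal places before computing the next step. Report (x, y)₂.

(0.8889, -0.6943)

At (5/2, -3/2): F = (18.7500, -26.8750).
Jacobian J = [[-2·x + 4·y^2 + 1, 8·x·y], [8·x·y + y^2 - 4·y - 4, 4·x^2 + 2·x·y - 4·x]].
At the point, J = [[5.0000, -30.0000], [-25.7500, 7.5000]] (det J = -735.0000).
Solving J·Δ = −F gives Δ = (-0.9056, 0.4741).
Then the next iterate is (x, y)₁ = (1.5944, -1.0259).
Round to (1.5944, -1.0259) and repeat: F = (5.764526, -8.588569), J = [[2.021083, -13.085560], [-11.929489, 0.519456]].
Δ = (-0.7055, 0.3316), so (x, y)₂ = (0.8889, -0.6943).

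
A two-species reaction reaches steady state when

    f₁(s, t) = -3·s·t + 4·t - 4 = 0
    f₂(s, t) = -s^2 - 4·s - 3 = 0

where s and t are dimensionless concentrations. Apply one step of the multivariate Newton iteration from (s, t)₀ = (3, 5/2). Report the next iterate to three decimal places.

(0.600, 2.800)

At (3, 5/2): F = (-16.500, -24.000).
Jacobian J = [[-3·t, -3·s + 4], [-2·s - 4, 0]].
At the point, J = [[-7.500, -5.000], [-10.000, 0.000]] (det J = -50.000).
Solving J·Δ = −F gives Δ = (-2.400, 0.300).
Then the next iterate is (s, t)₁ = (0.600, 2.800).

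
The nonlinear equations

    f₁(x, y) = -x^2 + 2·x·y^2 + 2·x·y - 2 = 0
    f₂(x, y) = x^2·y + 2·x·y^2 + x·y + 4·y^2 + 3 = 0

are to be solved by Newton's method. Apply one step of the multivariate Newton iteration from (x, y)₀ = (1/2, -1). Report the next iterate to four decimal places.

(-2.5338, -0.2162)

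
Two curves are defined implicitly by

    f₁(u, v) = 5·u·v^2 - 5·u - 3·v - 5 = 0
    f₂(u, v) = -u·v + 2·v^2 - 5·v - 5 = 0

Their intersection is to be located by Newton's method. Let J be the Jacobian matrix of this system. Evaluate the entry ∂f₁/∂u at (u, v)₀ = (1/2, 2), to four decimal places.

∂f₁/∂u = 5·v^2 - 5.
At (1/2, 2) this is 15.0000.

15.0000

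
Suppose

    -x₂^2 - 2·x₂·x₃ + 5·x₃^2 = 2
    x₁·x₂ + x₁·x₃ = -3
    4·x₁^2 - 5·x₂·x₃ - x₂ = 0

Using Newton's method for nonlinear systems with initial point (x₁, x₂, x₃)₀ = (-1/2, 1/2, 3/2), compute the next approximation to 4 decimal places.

At (-1/2, 1/2, 3/2): F = (7.5000, 2.0000, -3.2500).
Jacobian J = [[0, -2·x₂ - 2·x₃, -2·x₂ + 10·x₃], [x₂ + x₃, x₁, x₁], [8·x₁, -5·x₃ - 1, -5·x₂]].
At the point, J = [[0.0000, -4.0000, 14.0000], [2.0000, -0.5000, -0.5000], [-4.0000, -8.5000, -2.5000]] (det J = -294.0000).
Solving J·Δ = −F gives Δ = (-1.0536, 0.2500, -0.4643).
Then the next iterate is (x₁, x₂, x₃)₁ = (-1.5536, 0.7500, 1.0357).

(-1.5536, 0.7500, 1.0357)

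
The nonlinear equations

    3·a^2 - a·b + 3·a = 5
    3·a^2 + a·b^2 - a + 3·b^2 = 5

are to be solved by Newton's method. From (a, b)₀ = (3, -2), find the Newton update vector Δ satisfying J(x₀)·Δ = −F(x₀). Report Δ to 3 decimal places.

At (3, -2): F = (37.000, 43.000).
Jacobian J = [[6·a - b + 3, -a], [6·a + b^2 - 1, 2·a·b + 6·b]].
At the point, J = [[23.000, -3.000], [21.000, -24.000]] (det J = -489.000).
Solving J·Δ = −F gives Δ = (-1.552, 0.434).

(-1.552, 0.434)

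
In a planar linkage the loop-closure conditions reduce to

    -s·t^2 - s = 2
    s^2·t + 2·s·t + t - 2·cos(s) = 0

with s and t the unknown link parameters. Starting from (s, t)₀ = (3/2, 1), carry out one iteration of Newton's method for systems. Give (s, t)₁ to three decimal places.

(3.023, -1.682)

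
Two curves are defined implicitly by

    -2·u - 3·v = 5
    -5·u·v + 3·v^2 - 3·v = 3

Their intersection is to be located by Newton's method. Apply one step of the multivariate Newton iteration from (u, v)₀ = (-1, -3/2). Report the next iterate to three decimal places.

(-0.774, -1.151)

At (-1, -3/2): F = (1.500, 0.750).
Jacobian J = [[-2, -3], [-5·v, -5·u + 6·v - 3]].
At the point, J = [[-2.000, -3.000], [7.500, -7.000]] (det J = 36.500).
Solving J·Δ = −F gives Δ = (0.226, 0.349).
Then the next iterate is (u, v)₁ = (-0.774, -1.151).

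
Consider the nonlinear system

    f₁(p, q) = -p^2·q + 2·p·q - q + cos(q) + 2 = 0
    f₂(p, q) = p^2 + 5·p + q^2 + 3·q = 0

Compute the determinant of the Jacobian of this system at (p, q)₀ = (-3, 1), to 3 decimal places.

J = [[-2·p·q + 2·q, -p^2 + 2·p - sin(q) - 1], [2·p + 5, 2·q + 3]].
At the point, J = [[8.000, -16.84147], [-1.000, 5.000]].
det J = 23.159.

23.159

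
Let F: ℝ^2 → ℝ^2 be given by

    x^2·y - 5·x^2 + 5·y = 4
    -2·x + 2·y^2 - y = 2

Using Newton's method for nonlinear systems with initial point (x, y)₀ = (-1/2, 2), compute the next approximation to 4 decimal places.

(-0.8333, 1.1905)

At (-1/2, 2): F = (5.2500, 5.0000).
Jacobian J = [[2·x·y - 10·x, x^2 + 5], [-2, 4·y - 1]].
At the point, J = [[3.0000, 5.2500], [-2.0000, 7.0000]] (det J = 31.5000).
Solving J·Δ = −F gives Δ = (-0.3333, -0.8095).
Then the next iterate is (x, y)₁ = (-0.8333, 1.1905).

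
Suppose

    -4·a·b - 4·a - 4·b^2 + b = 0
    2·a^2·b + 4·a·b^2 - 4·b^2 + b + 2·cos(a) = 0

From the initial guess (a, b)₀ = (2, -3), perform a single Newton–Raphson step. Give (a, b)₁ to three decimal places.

(2.703, -1.978)

At (2, -3): F = (-23.000, 8.16771).
Jacobian J = [[-4·b - 4, -4·a - 8·b + 1], [4·a·b + 4·b^2 - 2·sin(a), 2·a^2 + 8·a·b - 8·b + 1]].
At the point, J = [[8.000, 17.000], [10.18141, -15.000]] (det J = -293.08389).
Solving J·Δ = −F gives Δ = (0.703, 1.022).
Then the next iterate is (a, b)₁ = (2.703, -1.978).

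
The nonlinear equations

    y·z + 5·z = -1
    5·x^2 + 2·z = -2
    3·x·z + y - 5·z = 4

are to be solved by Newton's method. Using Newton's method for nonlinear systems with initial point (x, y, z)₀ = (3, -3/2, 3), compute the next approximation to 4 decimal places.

(0.8383, -12.2463, 8.9254)

At (3, -3/2, 3): F = (11.5000, 53.0000, 6.5000).
Jacobian J = [[0, z, y + 5], [10·x, 0, 2], [3·z, 1, 3·x - 5]].
At the point, J = [[0.0000, 3.0000, 3.5000], [30.0000, 0.0000, 2.0000], [9.0000, 1.0000, 4.0000]] (det J = -201.0000).
Solving J·Δ = −F gives Δ = (-2.1617, -10.7463, 5.9254).
Then the next iterate is (x, y, z)₁ = (0.8383, -12.2463, 8.9254).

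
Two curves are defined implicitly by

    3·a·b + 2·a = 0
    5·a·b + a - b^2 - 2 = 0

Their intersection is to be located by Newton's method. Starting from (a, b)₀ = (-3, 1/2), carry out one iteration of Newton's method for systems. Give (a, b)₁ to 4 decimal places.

At (-3, 1/2): F = (-10.5000, -12.7500).
Jacobian J = [[3·b + 2, 3·a], [5·b + 1, 5·a - 2·b]].
At the point, J = [[3.5000, -9.0000], [3.5000, -16.0000]] (det J = -24.5000).
Solving J·Δ = −F gives Δ = (2.1735, -0.3214).
Then the next iterate is (a, b)₁ = (-0.8265, 0.1786).

(-0.8265, 0.1786)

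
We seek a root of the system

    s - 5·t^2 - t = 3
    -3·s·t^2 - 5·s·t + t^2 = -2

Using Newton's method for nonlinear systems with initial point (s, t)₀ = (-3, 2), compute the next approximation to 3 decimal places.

(-3.069, 0.663)

At (-3, 2): F = (-28.000, 72.000).
Jacobian J = [[1, -10·t - 1], [-3·t^2 - 5·t, -6·s·t - 5·s + 2·t]].
At the point, J = [[1.000, -21.000], [-22.000, 55.000]] (det J = -407.000).
Solving J·Δ = −F gives Δ = (-0.069, -1.337).
Then the next iterate is (s, t)₁ = (-3.069, 0.663).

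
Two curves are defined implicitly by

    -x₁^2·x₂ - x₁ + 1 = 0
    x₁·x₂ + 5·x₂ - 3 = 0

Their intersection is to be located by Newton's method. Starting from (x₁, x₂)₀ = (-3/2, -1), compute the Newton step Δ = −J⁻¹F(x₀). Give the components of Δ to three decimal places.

(0.123, 1.892)

At (-3/2, -1): F = (4.750, -6.500).
Jacobian J = [[-2·x₁·x₂ - 1, -x₁^2], [x₂, x₁ + 5]].
At the point, J = [[-4.000, -2.250], [-1.000, 3.500]] (det J = -16.250).
Solving J·Δ = −F gives Δ = (0.123, 1.892).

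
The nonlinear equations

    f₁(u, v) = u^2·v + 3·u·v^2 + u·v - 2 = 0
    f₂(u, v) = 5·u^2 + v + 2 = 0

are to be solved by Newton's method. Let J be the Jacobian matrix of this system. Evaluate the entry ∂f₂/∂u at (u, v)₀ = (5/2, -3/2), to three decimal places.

25.000

∂f₂/∂u = 10·u.
At (5/2, -3/2) this is 25.000.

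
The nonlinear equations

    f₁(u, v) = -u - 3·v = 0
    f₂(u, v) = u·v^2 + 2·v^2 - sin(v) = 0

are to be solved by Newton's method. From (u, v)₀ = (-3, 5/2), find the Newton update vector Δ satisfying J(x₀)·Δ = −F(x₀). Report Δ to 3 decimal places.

At (-3, 5/2): F = (-4.500, -6.84847).
Jacobian J = [[-1, -3], [v^2, 2·u·v + 4·v - cos(v)]].
At the point, J = [[-1.000, -3.000], [6.250, -4.19886]] (det J = 22.94886).
Solving J·Δ = −F gives Δ = (0.072, -1.524).

(0.072, -1.524)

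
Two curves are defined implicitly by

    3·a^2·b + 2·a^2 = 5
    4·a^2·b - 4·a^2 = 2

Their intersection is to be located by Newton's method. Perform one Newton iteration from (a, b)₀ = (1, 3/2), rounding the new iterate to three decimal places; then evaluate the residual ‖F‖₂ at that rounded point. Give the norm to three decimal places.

0.123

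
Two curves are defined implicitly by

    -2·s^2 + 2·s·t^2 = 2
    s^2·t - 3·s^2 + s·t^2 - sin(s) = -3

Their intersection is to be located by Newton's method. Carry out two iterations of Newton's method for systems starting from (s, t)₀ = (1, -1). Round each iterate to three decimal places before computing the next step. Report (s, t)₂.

At (1, -1): F = (-2.000, -0.84147).
Jacobian J = [[-4·s + 2·t^2, 4·s·t], [2·s·t - 6·s + t^2 - cos(s), s^2 + 2·s·t]].
At the point, J = [[-2.000, -4.000], [-7.54030, -1.000]] (det J = -28.16121).
Solving J·Δ = −F gives Δ = (-0.049, -0.476).
Then the next iterate is (s, t)₁ = (0.951, -1.476).
Round to (0.951, -1.476) and repeat: F = (0.33485, 0.20973), J = [[0.55315, -5.61470], [-6.91565, -1.90295]].
Δ = (0.014, 0.061), so (s, t)₂ = (0.965, -1.415).

(0.965, -1.415)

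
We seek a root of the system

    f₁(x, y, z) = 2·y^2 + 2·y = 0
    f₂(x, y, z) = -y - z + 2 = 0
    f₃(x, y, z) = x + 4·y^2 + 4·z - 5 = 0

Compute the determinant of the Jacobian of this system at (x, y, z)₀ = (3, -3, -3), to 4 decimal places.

J = [[0, 4·y + 2, 0], [0, -1, -1], [1, 8·y, 4]].
At the point, J = [[0.0000, -10.0000, 0.0000], [0.0000, -1.0000, -1.0000], [1.0000, -24.0000, 4.0000]].
det J = 10.0000.

10.0000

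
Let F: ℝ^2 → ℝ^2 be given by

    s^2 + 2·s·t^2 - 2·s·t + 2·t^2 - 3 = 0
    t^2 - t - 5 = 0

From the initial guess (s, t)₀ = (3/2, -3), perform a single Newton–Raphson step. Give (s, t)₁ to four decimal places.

At (3/2, -3): F = (53.2500, 7.0000).
Jacobian J = [[2·s + 2·t^2 - 2·t, 4·s·t - 2·s + 4·t], [0, 2·t - 1]].
At the point, J = [[27.0000, -33.0000], [0.0000, -7.0000]] (det J = -189.0000).
Solving J·Δ = −F gives Δ = (-0.7500, 1.0000).
Then the next iterate is (s, t)₁ = (0.7500, -2.0000).

(0.7500, -2.0000)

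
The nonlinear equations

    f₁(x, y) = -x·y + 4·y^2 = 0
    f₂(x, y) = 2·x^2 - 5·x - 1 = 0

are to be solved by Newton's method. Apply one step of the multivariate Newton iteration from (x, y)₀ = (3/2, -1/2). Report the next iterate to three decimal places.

(5.500, 0.182)

At (3/2, -1/2): F = (1.750, -4.000).
Jacobian J = [[-y, -x + 8·y], [4·x - 5, 0]].
At the point, J = [[0.500, -5.500], [1.000, 0.000]] (det J = 5.500).
Solving J·Δ = −F gives Δ = (4.000, 0.682).
Then the next iterate is (x, y)₁ = (5.500, 0.182).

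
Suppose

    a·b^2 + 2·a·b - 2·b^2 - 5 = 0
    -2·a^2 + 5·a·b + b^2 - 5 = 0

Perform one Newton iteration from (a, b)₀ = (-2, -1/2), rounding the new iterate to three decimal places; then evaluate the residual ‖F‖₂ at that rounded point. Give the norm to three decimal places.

At (-2, -1/2): F = (-4.000, -7.750).
Jacobian J = [[b^2 + 2·b, 2·a·b + 2·a - 4·b], [-4·a + 5·b, 5·a + 2·b]].
At the point, J = [[-0.750, 0.000], [5.500, -11.000]] (det J = 8.250).
Solving J·Δ = −F gives Δ = (-5.333, -3.371).
Then the next iterate is (a, b)₁ = (-7.333, -3.871).
Re-evaluating at (-7.333, -3.871): F = (-88.07957, 44.36908), so ‖F‖₂ = 98.624.

98.624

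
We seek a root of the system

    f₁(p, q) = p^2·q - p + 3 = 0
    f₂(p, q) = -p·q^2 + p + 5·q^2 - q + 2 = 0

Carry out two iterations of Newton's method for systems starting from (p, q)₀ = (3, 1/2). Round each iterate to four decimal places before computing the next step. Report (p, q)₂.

At (3, 1/2): F = (4.5000, 5.0000).
Jacobian J = [[2·p·q - 1, p^2], [-q^2 + 1, -2·p·q + 10·q - 1]].
At the point, J = [[2.0000, 9.0000], [0.7500, 1.0000]] (det J = -4.7500).
Solving J·Δ = −F gives Δ = (-8.5263, 1.3947).
Then the next iterate is (p, q)₁ = (-5.5263, 1.8947).
Round to (-5.5263, 1.8947) and repeat: F = (66.390422, 32.367239), J = [[-21.941361, 30.539992], [-2.589888, 38.888361]].
Δ = (2.0581, -0.6952), so (p, q)₂ = (-3.4682, 1.1995).

(-3.4682, 1.1995)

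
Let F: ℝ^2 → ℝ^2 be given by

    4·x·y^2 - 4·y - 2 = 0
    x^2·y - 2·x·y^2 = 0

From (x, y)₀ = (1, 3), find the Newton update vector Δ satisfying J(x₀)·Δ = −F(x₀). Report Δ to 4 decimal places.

(0.3718, -1.7692)

At (1, 3): F = (22.0000, -15.0000).
Jacobian J = [[4·y^2, 8·x·y - 4], [2·x·y - 2·y^2, x^2 - 4·x·y]].
At the point, J = [[36.0000, 20.0000], [-12.0000, -11.0000]] (det J = -156.0000).
Solving J·Δ = −F gives Δ = (0.3718, -1.7692).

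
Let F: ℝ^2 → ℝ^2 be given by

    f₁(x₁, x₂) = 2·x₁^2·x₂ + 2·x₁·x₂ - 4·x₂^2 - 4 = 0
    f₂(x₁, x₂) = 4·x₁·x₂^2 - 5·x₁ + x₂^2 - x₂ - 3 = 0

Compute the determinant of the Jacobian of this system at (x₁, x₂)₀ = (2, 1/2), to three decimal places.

J = [[4·x₁·x₂ + 2·x₂, 2·x₁^2 + 2·x₁ - 8·x₂], [4·x₂^2 - 5, 8·x₁·x₂ + 2·x₂ - 1]].
At the point, J = [[5.000, 8.000], [-4.000, 8.000]].
det J = 72.000.

72.000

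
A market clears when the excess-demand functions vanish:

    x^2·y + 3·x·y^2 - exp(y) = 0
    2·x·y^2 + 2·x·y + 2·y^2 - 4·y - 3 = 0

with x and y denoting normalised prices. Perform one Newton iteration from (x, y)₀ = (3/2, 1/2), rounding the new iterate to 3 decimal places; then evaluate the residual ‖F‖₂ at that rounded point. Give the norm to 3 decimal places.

628.274

At (3/2, 1/2): F = (0.60128, -2.250).
Jacobian J = [[2·x·y + 3·y^2, x^2 + 6·x·y - exp(y)], [2·y^2 + 2·y, 4·x·y + 2·x + 4·y - 4]].
At the point, J = [[2.250, 5.10128], [1.500, 4.000]] (det J = 1.34808).
Solving J·Δ = −F gives Δ = (-10.298, 4.424).
Then the next iterate is (x, y)₁ = (-8.798, 4.924).
Re-evaluating at (-8.798, 4.924): F = (-396.35348, -487.47583), so ‖F‖₂ = 628.274.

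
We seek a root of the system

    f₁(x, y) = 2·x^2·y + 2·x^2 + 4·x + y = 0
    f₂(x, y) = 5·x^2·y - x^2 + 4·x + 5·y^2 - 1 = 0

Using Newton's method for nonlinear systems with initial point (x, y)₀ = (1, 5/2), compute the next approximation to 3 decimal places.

(0.417, 1.500)

At (1, 5/2): F = (13.500, 45.750).
Jacobian J = [[4·x·y + 4·x + 4, 2·x^2 + 1], [10·x·y - 2·x + 4, 5·x^2 + 10·y]].
At the point, J = [[18.000, 3.000], [27.000, 30.000]] (det J = 459.000).
Solving J·Δ = −F gives Δ = (-0.583, -1.000).
Then the next iterate is (x, y)₁ = (0.417, 1.500).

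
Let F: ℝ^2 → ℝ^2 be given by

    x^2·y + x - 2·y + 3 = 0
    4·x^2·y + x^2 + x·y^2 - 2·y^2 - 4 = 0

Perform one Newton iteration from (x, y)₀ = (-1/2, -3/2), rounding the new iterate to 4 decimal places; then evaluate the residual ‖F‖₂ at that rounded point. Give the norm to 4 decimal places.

At (-1/2, -3/2): F = (5.1250, -10.8750).
Jacobian J = [[2·x·y + 1, x^2 - 2], [8·x·y + 2·x + y^2, 4·x^2 + 2·x·y - 4·y]].
At the point, J = [[2.5000, -1.7500], [7.2500, 8.5000]] (det J = 33.9375).
Solving J·Δ = −F gives Δ = (-0.7228, 1.8959).
Then the next iterate is (x, y)₁ = (-1.2228, 0.3959).
Re-evaluating at (-1.2228, 0.3959): F = (1.577365, -0.642030), so ‖F‖₂ = 1.7030.

1.7030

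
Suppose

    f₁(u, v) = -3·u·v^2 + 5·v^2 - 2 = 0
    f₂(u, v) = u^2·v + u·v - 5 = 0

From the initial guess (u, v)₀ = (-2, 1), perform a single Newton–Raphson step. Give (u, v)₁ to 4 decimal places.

(-3.4000, 0.4000)

At (-2, 1): F = (9.0000, -3.0000).
Jacobian J = [[-3·v^2, -6·u·v + 10·v], [2·u·v + v, u^2 + u]].
At the point, J = [[-3.0000, 22.0000], [-3.0000, 2.0000]] (det J = 60.0000).
Solving J·Δ = −F gives Δ = (-1.4000, -0.6000).
Then the next iterate is (u, v)₁ = (-3.4000, 0.4000).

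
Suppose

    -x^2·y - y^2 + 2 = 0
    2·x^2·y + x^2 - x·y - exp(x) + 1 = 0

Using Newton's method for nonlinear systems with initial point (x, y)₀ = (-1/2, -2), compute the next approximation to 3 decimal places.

(-0.306, -1.496)

At (-1/2, -2): F = (-1.500, -1.35653).
Jacobian J = [[-2·x·y, -x^2 - 2·y], [4·x·y + 2·x - y - exp(x), 2·x^2 - x]].
At the point, J = [[-2.000, 3.750], [4.39347, 1.000]] (det J = -18.47551).
Solving J·Δ = −F gives Δ = (0.194, 0.504).
Then the next iterate is (x, y)₁ = (-0.306, -1.496).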